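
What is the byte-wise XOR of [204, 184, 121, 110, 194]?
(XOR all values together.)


XOR chain: 204 ^ 184 ^ 121 ^ 110 ^ 194 = 161

161


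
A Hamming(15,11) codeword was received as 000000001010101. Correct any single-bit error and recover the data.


Syndrome = 0: no error detected

Data: 00001010101 (no errors)


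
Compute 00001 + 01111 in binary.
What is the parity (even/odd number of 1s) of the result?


00001 = 1
01111 = 15
Sum = 16 = 10000
1s count = 1

odd parity (1 ones in 10000)


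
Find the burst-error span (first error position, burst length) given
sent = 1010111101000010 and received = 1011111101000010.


XOR: 0001000000000000

Burst at position 3, length 1


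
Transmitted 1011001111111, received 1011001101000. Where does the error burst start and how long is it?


XOR: 0000000010111

Burst at position 8, length 5


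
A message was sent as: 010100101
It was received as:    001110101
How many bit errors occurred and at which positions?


XOR: 011010000

3 error(s) at position(s): 1, 2, 4


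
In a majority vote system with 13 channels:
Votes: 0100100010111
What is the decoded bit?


Ones: 6 out of 13
Threshold: 7

0 (6/13 voted 1)


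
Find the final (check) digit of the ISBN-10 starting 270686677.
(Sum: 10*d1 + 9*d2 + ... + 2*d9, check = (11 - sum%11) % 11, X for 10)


Weighted sum: 262
262 mod 11 = 9

Check digit: 2


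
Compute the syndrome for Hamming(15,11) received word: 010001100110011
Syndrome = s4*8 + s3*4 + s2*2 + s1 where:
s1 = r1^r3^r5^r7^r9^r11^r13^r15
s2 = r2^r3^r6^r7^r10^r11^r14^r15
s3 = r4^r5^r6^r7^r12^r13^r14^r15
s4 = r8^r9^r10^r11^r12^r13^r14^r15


s1=1, s2=1, s3=0, s4=0

Syndrome = 3 (error at position 3)


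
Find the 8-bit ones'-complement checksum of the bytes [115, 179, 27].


Sum = 321 mod 256 = 65
Complement = 190

190


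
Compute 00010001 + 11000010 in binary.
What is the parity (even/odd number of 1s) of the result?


00010001 = 17
11000010 = 194
Sum = 211 = 11010011
1s count = 5

odd parity (5 ones in 11010011)


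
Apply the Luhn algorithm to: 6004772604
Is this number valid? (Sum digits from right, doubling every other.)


Luhn sum = 33
33 mod 10 = 3

Invalid (Luhn sum mod 10 = 3)


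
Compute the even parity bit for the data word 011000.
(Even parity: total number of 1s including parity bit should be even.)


Number of 1s in data: 2
Parity bit: 0

0


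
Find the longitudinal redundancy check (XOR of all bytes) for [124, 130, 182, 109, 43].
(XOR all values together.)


XOR chain: 124 ^ 130 ^ 182 ^ 109 ^ 43 = 14

14


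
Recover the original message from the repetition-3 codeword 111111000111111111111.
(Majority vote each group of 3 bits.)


Groups: 111, 111, 000, 111, 111, 111, 111
Majority votes: 1101111

1101111


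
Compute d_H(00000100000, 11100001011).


XOR: 11100101011
Count of 1s: 7

7


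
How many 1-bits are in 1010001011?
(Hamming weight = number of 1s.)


Counting 1s in 1010001011

5


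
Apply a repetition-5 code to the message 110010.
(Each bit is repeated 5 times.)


Each bit -> 5 copies

111111111100000000001111100000


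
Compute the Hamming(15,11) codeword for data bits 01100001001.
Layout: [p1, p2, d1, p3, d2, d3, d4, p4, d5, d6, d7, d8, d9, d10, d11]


Parity bits: p1=0, p2=0, p3=0, p4=0

000011000001001


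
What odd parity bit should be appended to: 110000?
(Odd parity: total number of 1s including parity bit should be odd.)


Number of 1s in data: 2
Parity bit: 1

1


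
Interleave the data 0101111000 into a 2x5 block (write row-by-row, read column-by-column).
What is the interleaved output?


Matrix:
  01011
  11000
Read columns: 0111001010

0111001010


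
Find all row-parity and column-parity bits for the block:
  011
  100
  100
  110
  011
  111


Row parities: 011001
Column parities: 001

Row P: 011001, Col P: 001, Corner: 1


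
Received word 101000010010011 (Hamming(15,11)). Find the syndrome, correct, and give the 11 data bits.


Syndrome = 0: no error detected

Data: 10000010011 (no errors)


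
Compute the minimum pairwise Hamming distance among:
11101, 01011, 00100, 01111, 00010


Comparing all pairs, minimum distance: 1
Can detect 0 errors, correct 0 errors

1


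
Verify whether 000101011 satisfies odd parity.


Number of 1s: 4

No, parity error (4 ones)


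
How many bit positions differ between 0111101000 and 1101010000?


XOR: 1010111000
Count of 1s: 5

5


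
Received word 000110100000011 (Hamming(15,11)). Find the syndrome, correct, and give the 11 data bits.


Syndrome = 7: error at position 7

Data: 01000000011 (corrected bit 7)


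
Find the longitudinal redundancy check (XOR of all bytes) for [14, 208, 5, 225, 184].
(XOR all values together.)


XOR chain: 14 ^ 208 ^ 5 ^ 225 ^ 184 = 130

130


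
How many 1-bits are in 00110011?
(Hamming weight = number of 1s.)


Counting 1s in 00110011

4


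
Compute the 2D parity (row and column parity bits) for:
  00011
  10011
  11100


Row parities: 011
Column parities: 01100

Row P: 011, Col P: 01100, Corner: 0


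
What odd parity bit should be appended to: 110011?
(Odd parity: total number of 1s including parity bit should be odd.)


Number of 1s in data: 4
Parity bit: 1

1


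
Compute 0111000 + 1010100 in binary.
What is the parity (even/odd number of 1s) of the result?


0111000 = 56
1010100 = 84
Sum = 140 = 10001100
1s count = 3

odd parity (3 ones in 10001100)


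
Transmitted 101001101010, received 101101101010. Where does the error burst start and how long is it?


XOR: 000100000000

Burst at position 3, length 1


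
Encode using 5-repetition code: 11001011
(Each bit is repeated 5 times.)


Each bit -> 5 copies

1111111111000000000011111000001111111111


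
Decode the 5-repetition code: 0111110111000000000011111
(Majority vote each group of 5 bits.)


Groups: 01111, 10111, 00000, 00000, 11111
Majority votes: 11001

11001


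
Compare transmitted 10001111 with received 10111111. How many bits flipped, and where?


XOR: 00110000

2 error(s) at position(s): 2, 3


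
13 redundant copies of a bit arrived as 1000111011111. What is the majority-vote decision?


Ones: 9 out of 13
Threshold: 7

1 (9/13 voted 1)


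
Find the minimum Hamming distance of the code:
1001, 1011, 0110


Comparing all pairs, minimum distance: 1
Can detect 0 errors, correct 0 errors

1


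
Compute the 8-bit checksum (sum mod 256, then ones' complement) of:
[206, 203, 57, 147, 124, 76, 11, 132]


Sum = 956 mod 256 = 188
Complement = 67

67


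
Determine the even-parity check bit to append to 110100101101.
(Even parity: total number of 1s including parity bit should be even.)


Number of 1s in data: 7
Parity bit: 1

1


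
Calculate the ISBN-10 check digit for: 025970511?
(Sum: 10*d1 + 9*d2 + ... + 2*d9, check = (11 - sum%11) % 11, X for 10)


Weighted sum: 188
188 mod 11 = 1

Check digit: X


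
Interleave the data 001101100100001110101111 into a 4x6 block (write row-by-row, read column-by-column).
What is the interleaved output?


Matrix:
  001101
  100100
  001110
  101111
Read columns: 010100001011111100111001

010100001011111100111001


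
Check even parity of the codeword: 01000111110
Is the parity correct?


Number of 1s: 6

Yes, parity is correct (6 ones)


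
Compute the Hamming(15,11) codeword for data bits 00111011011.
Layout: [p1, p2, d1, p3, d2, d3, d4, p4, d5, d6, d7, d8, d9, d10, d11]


Parity bits: p1=0, p2=1, p3=1, p4=1

010101111011011


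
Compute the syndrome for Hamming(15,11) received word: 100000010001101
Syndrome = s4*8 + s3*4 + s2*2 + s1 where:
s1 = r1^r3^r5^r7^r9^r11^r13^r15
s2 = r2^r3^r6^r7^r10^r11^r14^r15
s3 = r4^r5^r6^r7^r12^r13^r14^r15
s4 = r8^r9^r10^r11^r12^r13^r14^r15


s1=1, s2=1, s3=1, s4=0

Syndrome = 7 (error at position 7)


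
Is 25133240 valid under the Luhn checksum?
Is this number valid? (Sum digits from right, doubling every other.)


Luhn sum = 30
30 mod 10 = 0

Valid (Luhn sum mod 10 = 0)


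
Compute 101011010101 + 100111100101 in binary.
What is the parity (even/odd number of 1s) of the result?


101011010101 = 2773
100111100101 = 2533
Sum = 5306 = 1010010111010
1s count = 7

odd parity (7 ones in 1010010111010)


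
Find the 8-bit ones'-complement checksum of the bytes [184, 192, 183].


Sum = 559 mod 256 = 47
Complement = 208

208


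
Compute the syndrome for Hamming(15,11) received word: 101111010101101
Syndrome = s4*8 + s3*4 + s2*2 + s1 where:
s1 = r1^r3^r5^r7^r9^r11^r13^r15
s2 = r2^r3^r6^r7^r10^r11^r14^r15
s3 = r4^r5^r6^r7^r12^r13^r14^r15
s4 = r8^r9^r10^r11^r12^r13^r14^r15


s1=1, s2=0, s3=0, s4=1

Syndrome = 9 (error at position 9)


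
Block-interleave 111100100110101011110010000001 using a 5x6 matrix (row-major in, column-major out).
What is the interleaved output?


Matrix:
  111100
  100110
  101011
  110010
  000001
Read columns: 111101001010100110000111000101

111101001010100110000111000101


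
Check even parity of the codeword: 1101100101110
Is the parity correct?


Number of 1s: 8

Yes, parity is correct (8 ones)


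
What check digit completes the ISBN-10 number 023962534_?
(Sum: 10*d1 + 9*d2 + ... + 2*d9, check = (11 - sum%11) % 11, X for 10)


Weighted sum: 188
188 mod 11 = 1

Check digit: X


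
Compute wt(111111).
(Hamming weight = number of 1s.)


Counting 1s in 111111

6


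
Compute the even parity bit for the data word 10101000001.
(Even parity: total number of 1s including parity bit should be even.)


Number of 1s in data: 4
Parity bit: 0

0


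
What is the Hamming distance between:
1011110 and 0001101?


XOR: 1010011
Count of 1s: 4

4


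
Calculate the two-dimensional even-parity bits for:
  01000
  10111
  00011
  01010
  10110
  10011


Row parities: 100011
Column parities: 10011

Row P: 100011, Col P: 10011, Corner: 1


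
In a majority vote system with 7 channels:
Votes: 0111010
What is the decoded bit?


Ones: 4 out of 7
Threshold: 4

1 (4/7 voted 1)


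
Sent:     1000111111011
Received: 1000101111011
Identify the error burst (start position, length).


XOR: 0000010000000

Burst at position 5, length 1


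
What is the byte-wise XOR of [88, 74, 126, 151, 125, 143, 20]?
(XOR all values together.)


XOR chain: 88 ^ 74 ^ 126 ^ 151 ^ 125 ^ 143 ^ 20 = 29

29


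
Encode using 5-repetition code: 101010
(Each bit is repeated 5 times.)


Each bit -> 5 copies

111110000011111000001111100000


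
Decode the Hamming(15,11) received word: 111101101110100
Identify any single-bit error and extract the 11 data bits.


Syndrome = 0: no error detected

Data: 10111110100 (no errors)


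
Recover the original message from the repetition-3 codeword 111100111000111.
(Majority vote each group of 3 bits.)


Groups: 111, 100, 111, 000, 111
Majority votes: 10101

10101


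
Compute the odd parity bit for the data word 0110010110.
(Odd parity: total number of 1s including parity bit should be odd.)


Number of 1s in data: 5
Parity bit: 0

0


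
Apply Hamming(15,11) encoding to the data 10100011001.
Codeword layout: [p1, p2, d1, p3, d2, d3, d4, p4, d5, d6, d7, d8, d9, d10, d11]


Parity bits: p1=1, p2=0, p3=1, p4=1

101101010011001


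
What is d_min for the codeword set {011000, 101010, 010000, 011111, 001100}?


Comparing all pairs, minimum distance: 1
Can detect 0 errors, correct 0 errors

1


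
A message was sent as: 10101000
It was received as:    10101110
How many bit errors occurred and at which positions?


XOR: 00000110

2 error(s) at position(s): 5, 6


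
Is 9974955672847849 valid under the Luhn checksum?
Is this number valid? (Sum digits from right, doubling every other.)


Luhn sum = 96
96 mod 10 = 6

Invalid (Luhn sum mod 10 = 6)


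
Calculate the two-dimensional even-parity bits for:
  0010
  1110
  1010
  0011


Row parities: 1100
Column parities: 0101

Row P: 1100, Col P: 0101, Corner: 0


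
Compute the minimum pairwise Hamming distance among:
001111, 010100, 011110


Comparing all pairs, minimum distance: 2
Can detect 1 errors, correct 0 errors

2


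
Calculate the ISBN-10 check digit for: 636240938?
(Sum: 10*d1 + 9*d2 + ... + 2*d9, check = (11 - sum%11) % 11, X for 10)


Weighted sum: 234
234 mod 11 = 3

Check digit: 8


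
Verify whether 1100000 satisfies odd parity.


Number of 1s: 2

No, parity error (2 ones)


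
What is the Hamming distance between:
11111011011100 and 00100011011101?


XOR: 11011000000001
Count of 1s: 5

5


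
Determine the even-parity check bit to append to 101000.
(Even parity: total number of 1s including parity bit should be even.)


Number of 1s in data: 2
Parity bit: 0

0


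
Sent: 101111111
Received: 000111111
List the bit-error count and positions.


XOR: 101000000

2 error(s) at position(s): 0, 2


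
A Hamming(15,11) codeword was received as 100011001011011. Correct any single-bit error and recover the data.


Syndrome = 13: error at position 13

Data: 01101011111 (corrected bit 13)


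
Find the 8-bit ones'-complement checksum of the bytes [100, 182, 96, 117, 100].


Sum = 595 mod 256 = 83
Complement = 172

172


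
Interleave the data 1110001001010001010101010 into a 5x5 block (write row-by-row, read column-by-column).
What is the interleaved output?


Matrix:
  11100
  01001
  01000
  10101
  01010
Read columns: 1001011101100100000101010

1001011101100100000101010


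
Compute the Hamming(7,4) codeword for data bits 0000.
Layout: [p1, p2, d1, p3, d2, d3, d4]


Parity bits: p1=0, p2=0, p3=0

0000000


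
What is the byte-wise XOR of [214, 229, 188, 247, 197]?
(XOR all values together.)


XOR chain: 214 ^ 229 ^ 188 ^ 247 ^ 197 = 189

189


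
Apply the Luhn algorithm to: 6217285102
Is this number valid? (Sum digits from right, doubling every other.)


Luhn sum = 30
30 mod 10 = 0

Valid (Luhn sum mod 10 = 0)


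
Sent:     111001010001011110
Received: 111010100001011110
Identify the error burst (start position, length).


XOR: 000011110000000000

Burst at position 4, length 4


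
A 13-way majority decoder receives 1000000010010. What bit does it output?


Ones: 3 out of 13
Threshold: 7

0 (3/13 voted 1)


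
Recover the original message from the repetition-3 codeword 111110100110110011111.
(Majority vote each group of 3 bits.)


Groups: 111, 110, 100, 110, 110, 011, 111
Majority votes: 1101111

1101111


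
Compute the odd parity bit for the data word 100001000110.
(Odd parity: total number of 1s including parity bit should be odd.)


Number of 1s in data: 4
Parity bit: 1

1


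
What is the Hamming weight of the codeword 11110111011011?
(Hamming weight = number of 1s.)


Counting 1s in 11110111011011

11


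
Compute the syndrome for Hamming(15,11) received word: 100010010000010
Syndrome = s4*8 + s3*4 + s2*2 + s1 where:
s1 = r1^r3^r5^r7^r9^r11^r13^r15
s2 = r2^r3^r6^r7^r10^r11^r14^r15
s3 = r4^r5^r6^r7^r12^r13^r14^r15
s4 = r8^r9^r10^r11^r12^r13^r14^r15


s1=0, s2=1, s3=0, s4=0

Syndrome = 2 (error at position 2)


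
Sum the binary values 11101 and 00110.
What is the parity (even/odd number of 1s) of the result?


11101 = 29
00110 = 6
Sum = 35 = 100011
1s count = 3

odd parity (3 ones in 100011)


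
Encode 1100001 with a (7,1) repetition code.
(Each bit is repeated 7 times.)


Each bit -> 7 copies

1111111111111100000000000000000000000000001111111


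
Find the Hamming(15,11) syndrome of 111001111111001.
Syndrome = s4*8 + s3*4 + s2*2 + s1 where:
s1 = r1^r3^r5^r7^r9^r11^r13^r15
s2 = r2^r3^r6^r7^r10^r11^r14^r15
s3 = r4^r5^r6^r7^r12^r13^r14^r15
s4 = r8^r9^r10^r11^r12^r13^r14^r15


s1=0, s2=1, s3=0, s4=0

Syndrome = 2 (error at position 2)


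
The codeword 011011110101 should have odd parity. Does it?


Number of 1s: 8

No, parity error (8 ones)


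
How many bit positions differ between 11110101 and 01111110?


XOR: 10001011
Count of 1s: 4

4


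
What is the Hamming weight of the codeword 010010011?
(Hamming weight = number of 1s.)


Counting 1s in 010010011

4


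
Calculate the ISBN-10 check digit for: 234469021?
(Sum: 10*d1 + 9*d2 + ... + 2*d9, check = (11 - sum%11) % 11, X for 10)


Weighted sum: 196
196 mod 11 = 9

Check digit: 2


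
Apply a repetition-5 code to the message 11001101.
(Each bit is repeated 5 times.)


Each bit -> 5 copies

1111111111000000000011111111110000011111


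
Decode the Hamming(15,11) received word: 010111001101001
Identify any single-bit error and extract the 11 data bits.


Syndrome = 5: error at position 5

Data: 00101101001 (corrected bit 5)


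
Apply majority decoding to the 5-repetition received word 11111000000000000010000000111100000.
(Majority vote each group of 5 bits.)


Groups: 11111, 00000, 00000, 00010, 00000, 01111, 00000
Majority votes: 1000010

1000010


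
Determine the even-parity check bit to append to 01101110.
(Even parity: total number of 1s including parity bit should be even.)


Number of 1s in data: 5
Parity bit: 1

1


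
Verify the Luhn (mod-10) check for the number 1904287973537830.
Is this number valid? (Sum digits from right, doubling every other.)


Luhn sum = 72
72 mod 10 = 2

Invalid (Luhn sum mod 10 = 2)


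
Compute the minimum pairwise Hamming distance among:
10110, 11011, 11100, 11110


Comparing all pairs, minimum distance: 1
Can detect 0 errors, correct 0 errors

1


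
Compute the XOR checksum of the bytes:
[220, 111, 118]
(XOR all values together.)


XOR chain: 220 ^ 111 ^ 118 = 197

197


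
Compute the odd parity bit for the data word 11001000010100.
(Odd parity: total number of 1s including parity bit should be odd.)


Number of 1s in data: 5
Parity bit: 0

0


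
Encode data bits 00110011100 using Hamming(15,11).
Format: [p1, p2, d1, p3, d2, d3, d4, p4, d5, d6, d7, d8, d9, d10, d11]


Parity bits: p1=1, p2=1, p3=0, p4=1

110001110011100


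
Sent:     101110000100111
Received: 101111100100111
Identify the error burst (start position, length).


XOR: 000001100000000

Burst at position 5, length 2


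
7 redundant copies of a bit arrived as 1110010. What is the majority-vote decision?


Ones: 4 out of 7
Threshold: 4

1 (4/7 voted 1)


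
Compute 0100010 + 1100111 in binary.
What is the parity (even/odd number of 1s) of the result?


0100010 = 34
1100111 = 103
Sum = 137 = 10001001
1s count = 3

odd parity (3 ones in 10001001)


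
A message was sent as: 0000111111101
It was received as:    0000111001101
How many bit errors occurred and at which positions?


XOR: 0000000110000

2 error(s) at position(s): 7, 8


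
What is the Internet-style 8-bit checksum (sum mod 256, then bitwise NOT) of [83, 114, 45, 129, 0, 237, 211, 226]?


Sum = 1045 mod 256 = 21
Complement = 234

234


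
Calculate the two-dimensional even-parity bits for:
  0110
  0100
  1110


Row parities: 011
Column parities: 1100

Row P: 011, Col P: 1100, Corner: 0


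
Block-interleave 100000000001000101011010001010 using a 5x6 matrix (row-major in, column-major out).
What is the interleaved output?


Matrix:
  100000
  000001
  000101
  011010
  001010
Read columns: 100000001000011001000001101100

100000001000011001000001101100


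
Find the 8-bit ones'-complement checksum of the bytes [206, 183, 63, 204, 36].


Sum = 692 mod 256 = 180
Complement = 75

75


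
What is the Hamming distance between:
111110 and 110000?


XOR: 001110
Count of 1s: 3

3


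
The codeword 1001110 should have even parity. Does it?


Number of 1s: 4

Yes, parity is correct (4 ones)


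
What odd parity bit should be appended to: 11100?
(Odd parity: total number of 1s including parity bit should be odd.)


Number of 1s in data: 3
Parity bit: 0

0


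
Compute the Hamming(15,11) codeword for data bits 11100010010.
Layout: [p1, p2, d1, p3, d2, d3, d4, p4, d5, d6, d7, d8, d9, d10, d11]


Parity bits: p1=1, p2=0, p3=1, p4=0

101111000010010


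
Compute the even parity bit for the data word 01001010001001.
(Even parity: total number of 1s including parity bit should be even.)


Number of 1s in data: 5
Parity bit: 1

1


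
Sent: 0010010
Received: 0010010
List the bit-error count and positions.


XOR: 0000000

0 errors (received matches sent)


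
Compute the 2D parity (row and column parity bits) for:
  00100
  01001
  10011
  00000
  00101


Row parities: 10100
Column parities: 11011

Row P: 10100, Col P: 11011, Corner: 0


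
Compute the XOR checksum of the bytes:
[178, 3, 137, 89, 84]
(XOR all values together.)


XOR chain: 178 ^ 3 ^ 137 ^ 89 ^ 84 = 53

53


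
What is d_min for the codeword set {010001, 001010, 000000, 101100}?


Comparing all pairs, minimum distance: 2
Can detect 1 errors, correct 0 errors

2


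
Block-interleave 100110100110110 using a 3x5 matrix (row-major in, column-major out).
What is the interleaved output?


Matrix:
  10011
  01001
  10110
Read columns: 101010001101110

101010001101110


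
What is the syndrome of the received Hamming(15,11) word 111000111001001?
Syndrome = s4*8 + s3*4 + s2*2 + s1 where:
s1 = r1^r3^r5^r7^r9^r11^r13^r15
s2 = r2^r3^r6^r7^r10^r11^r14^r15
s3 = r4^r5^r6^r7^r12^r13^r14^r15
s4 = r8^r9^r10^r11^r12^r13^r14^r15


s1=1, s2=0, s3=1, s4=0

Syndrome = 5 (error at position 5)


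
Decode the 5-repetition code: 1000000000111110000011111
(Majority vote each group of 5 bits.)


Groups: 10000, 00000, 11111, 00000, 11111
Majority votes: 00101

00101


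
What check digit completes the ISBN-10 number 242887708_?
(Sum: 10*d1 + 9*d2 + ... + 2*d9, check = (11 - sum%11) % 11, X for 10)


Weighted sum: 255
255 mod 11 = 2

Check digit: 9


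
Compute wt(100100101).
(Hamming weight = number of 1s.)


Counting 1s in 100100101

4


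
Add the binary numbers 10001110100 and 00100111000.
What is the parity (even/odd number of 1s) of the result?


10001110100 = 1140
00100111000 = 312
Sum = 1452 = 10110101100
1s count = 6

even parity (6 ones in 10110101100)


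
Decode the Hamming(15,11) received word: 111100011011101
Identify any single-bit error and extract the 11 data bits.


Syndrome = 0: no error detected

Data: 10001011101 (no errors)


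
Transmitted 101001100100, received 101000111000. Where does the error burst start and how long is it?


XOR: 000001011100

Burst at position 5, length 5


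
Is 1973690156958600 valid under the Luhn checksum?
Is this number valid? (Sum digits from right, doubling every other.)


Luhn sum = 66
66 mod 10 = 6

Invalid (Luhn sum mod 10 = 6)


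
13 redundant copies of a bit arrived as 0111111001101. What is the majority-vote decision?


Ones: 9 out of 13
Threshold: 7

1 (9/13 voted 1)


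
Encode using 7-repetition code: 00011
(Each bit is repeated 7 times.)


Each bit -> 7 copies

00000000000000000000011111111111111


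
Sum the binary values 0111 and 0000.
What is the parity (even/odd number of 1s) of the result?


0111 = 7
0000 = 0
Sum = 7 = 111
1s count = 3

odd parity (3 ones in 111)


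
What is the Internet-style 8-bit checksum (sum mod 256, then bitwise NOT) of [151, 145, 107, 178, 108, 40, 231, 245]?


Sum = 1205 mod 256 = 181
Complement = 74

74


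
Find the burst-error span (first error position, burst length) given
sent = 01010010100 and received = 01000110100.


XOR: 00010100000

Burst at position 3, length 3


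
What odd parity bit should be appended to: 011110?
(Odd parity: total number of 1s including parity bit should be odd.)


Number of 1s in data: 4
Parity bit: 1

1


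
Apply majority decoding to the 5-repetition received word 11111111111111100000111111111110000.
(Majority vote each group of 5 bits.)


Groups: 11111, 11111, 11111, 00000, 11111, 11111, 10000
Majority votes: 1110110

1110110


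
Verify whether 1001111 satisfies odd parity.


Number of 1s: 5

Yes, parity is correct (5 ones)


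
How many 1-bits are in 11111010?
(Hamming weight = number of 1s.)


Counting 1s in 11111010

6


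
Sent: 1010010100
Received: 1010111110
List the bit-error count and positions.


XOR: 0000101010

3 error(s) at position(s): 4, 6, 8


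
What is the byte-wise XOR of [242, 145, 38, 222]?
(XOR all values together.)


XOR chain: 242 ^ 145 ^ 38 ^ 222 = 155

155


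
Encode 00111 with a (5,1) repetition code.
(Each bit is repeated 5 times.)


Each bit -> 5 copies

0000000000111111111111111


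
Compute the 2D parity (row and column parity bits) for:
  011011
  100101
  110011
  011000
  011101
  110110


Row parities: 010000
Column parities: 111110

Row P: 010000, Col P: 111110, Corner: 1


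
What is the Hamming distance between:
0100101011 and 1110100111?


XOR: 1010001100
Count of 1s: 4

4


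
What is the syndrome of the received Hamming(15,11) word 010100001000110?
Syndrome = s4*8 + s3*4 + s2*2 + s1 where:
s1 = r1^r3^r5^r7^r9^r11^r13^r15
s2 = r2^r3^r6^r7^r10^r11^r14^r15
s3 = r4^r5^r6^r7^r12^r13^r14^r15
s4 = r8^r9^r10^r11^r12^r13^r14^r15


s1=0, s2=0, s3=1, s4=1

Syndrome = 12 (error at position 12)


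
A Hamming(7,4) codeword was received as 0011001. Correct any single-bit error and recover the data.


Syndrome = 0: no error detected

Data: 1001 (no errors)


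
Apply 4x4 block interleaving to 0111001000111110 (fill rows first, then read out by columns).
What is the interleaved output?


Matrix:
  0111
  0010
  0011
  1110
Read columns: 0001100111111010

0001100111111010


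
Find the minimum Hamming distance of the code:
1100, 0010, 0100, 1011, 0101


Comparing all pairs, minimum distance: 1
Can detect 0 errors, correct 0 errors

1


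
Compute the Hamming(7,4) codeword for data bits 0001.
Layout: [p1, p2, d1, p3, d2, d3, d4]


Parity bits: p1=1, p2=1, p3=1

1101001


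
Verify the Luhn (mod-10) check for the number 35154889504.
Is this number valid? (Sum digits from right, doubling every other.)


Luhn sum = 43
43 mod 10 = 3

Invalid (Luhn sum mod 10 = 3)


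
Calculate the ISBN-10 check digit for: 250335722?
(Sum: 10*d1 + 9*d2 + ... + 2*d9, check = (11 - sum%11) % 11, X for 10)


Weighted sum: 167
167 mod 11 = 2

Check digit: 9


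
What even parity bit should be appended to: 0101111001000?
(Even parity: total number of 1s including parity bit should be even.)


Number of 1s in data: 6
Parity bit: 0

0


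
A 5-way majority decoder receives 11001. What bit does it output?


Ones: 3 out of 5
Threshold: 3

1 (3/5 voted 1)


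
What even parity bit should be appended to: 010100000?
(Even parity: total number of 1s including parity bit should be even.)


Number of 1s in data: 2
Parity bit: 0

0


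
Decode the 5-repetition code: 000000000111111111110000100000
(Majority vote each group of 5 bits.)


Groups: 00000, 00001, 11111, 11111, 00001, 00000
Majority votes: 001100

001100


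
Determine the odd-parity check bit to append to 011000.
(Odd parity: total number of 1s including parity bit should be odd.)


Number of 1s in data: 2
Parity bit: 1

1


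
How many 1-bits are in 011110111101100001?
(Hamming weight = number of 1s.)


Counting 1s in 011110111101100001

11


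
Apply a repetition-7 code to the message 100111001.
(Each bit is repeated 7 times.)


Each bit -> 7 copies

111111100000000000000111111111111111111111000000000000001111111


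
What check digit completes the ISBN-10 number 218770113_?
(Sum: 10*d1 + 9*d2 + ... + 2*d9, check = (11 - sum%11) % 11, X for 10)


Weighted sum: 197
197 mod 11 = 10

Check digit: 1


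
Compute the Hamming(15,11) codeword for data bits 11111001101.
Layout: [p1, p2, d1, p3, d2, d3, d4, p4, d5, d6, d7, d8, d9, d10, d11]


Parity bits: p1=0, p2=0, p3=0, p4=0

001011101001101


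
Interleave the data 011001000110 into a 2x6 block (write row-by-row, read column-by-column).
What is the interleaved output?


Matrix:
  011001
  000110
Read columns: 001010010110

001010010110


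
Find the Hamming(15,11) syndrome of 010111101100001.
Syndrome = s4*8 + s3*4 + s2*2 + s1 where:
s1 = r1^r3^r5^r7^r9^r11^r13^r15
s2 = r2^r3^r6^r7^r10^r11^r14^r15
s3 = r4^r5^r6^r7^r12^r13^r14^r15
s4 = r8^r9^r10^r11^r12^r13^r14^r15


s1=0, s2=1, s3=1, s4=1

Syndrome = 14 (error at position 14)


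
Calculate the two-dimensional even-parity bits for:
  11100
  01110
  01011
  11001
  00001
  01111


Row parities: 111110
Column parities: 01110

Row P: 111110, Col P: 01110, Corner: 1


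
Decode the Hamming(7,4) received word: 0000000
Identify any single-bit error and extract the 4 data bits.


Syndrome = 0: no error detected

Data: 0000 (no errors)


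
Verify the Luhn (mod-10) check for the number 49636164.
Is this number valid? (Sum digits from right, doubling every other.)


Luhn sum = 34
34 mod 10 = 4

Invalid (Luhn sum mod 10 = 4)


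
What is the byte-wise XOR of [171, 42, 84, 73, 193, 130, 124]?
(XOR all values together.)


XOR chain: 171 ^ 42 ^ 84 ^ 73 ^ 193 ^ 130 ^ 124 = 163

163


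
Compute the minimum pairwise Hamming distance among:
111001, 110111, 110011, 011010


Comparing all pairs, minimum distance: 1
Can detect 0 errors, correct 0 errors

1


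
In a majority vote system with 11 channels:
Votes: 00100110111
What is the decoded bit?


Ones: 6 out of 11
Threshold: 6

1 (6/11 voted 1)


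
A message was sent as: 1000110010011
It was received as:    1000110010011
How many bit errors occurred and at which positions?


XOR: 0000000000000

0 errors (received matches sent)


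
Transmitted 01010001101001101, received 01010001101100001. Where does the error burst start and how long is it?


XOR: 00000000000101100

Burst at position 11, length 4


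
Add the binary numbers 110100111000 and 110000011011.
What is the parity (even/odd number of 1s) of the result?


110100111000 = 3384
110000011011 = 3099
Sum = 6483 = 1100101010011
1s count = 7

odd parity (7 ones in 1100101010011)


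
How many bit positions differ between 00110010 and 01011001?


XOR: 01101011
Count of 1s: 5

5


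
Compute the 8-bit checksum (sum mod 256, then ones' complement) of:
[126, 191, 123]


Sum = 440 mod 256 = 184
Complement = 71

71


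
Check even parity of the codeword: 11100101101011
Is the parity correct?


Number of 1s: 9

No, parity error (9 ones)


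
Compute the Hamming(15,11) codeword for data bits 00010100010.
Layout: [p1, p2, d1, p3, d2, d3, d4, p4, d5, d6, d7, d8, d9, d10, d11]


Parity bits: p1=1, p2=1, p3=0, p4=0

110000100100010


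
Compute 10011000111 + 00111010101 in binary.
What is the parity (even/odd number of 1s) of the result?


10011000111 = 1223
00111010101 = 469
Sum = 1692 = 11010011100
1s count = 6

even parity (6 ones in 11010011100)


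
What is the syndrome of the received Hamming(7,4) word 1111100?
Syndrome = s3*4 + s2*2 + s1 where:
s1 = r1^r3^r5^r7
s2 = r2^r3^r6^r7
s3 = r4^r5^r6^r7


s1=1, s2=0, s3=0

Syndrome = 1 (error at position 1)


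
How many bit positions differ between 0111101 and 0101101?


XOR: 0010000
Count of 1s: 1

1


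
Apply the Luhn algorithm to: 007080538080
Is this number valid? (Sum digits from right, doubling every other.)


Luhn sum = 30
30 mod 10 = 0

Valid (Luhn sum mod 10 = 0)


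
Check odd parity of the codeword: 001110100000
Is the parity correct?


Number of 1s: 4

No, parity error (4 ones)


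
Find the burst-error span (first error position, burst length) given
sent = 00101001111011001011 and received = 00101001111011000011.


XOR: 00000000000000001000

Burst at position 16, length 1


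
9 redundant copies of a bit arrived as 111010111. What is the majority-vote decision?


Ones: 7 out of 9
Threshold: 5

1 (7/9 voted 1)


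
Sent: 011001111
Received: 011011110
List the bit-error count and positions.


XOR: 000010001

2 error(s) at position(s): 4, 8


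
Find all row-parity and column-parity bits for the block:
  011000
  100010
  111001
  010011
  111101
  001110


Row parities: 000111
Column parities: 100011

Row P: 000111, Col P: 100011, Corner: 1


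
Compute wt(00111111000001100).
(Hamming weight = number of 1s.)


Counting 1s in 00111111000001100

8


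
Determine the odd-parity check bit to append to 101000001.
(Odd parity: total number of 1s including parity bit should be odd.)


Number of 1s in data: 3
Parity bit: 0

0


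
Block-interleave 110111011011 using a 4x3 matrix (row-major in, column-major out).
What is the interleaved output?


Matrix:
  110
  111
  011
  011
Read columns: 110011110111

110011110111


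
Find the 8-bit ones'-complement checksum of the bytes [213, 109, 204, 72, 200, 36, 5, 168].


Sum = 1007 mod 256 = 239
Complement = 16

16


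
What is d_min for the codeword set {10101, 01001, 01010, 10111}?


Comparing all pairs, minimum distance: 1
Can detect 0 errors, correct 0 errors

1


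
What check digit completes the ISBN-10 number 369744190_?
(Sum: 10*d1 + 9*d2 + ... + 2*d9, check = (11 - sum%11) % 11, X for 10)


Weighted sum: 280
280 mod 11 = 5

Check digit: 6


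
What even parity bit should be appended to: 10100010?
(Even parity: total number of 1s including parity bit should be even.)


Number of 1s in data: 3
Parity bit: 1

1


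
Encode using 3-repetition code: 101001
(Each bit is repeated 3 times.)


Each bit -> 3 copies

111000111000000111


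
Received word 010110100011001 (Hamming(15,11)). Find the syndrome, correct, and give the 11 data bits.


Syndrome = 12: error at position 12

Data: 01010010001 (corrected bit 12)


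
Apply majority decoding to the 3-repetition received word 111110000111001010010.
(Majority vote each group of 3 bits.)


Groups: 111, 110, 000, 111, 001, 010, 010
Majority votes: 1101000

1101000


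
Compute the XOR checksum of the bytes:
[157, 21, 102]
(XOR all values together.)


XOR chain: 157 ^ 21 ^ 102 = 238

238


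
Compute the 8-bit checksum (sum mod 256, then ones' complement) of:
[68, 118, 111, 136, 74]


Sum = 507 mod 256 = 251
Complement = 4

4


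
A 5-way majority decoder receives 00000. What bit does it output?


Ones: 0 out of 5
Threshold: 3

0 (0/5 voted 1)


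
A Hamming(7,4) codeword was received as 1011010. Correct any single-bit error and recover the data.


Syndrome = 0: no error detected

Data: 1010 (no errors)


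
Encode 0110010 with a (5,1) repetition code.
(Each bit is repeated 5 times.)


Each bit -> 5 copies

00000111111111100000000001111100000


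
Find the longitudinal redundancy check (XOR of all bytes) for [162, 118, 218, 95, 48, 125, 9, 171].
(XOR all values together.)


XOR chain: 162 ^ 118 ^ 218 ^ 95 ^ 48 ^ 125 ^ 9 ^ 171 = 190

190


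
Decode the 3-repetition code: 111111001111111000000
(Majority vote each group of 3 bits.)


Groups: 111, 111, 001, 111, 111, 000, 000
Majority votes: 1101100

1101100


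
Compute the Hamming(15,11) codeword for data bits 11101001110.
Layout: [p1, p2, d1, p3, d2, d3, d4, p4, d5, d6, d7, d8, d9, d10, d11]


Parity bits: p1=0, p2=1, p3=1, p4=0

011111001001110


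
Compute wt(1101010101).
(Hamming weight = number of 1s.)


Counting 1s in 1101010101

6


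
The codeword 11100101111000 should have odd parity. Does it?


Number of 1s: 8

No, parity error (8 ones)


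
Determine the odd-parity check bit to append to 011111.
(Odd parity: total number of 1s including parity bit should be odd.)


Number of 1s in data: 5
Parity bit: 0

0


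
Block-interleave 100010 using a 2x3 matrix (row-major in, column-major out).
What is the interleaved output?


Matrix:
  100
  010
Read columns: 100100

100100


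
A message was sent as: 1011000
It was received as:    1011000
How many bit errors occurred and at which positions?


XOR: 0000000

0 errors (received matches sent)


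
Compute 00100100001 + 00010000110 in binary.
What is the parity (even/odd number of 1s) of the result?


00100100001 = 289
00010000110 = 134
Sum = 423 = 110100111
1s count = 6

even parity (6 ones in 110100111)


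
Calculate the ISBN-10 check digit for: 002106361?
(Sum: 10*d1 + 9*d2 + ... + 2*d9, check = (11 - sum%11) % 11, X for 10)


Weighted sum: 85
85 mod 11 = 8

Check digit: 3


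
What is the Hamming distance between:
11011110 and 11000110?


XOR: 00011000
Count of 1s: 2

2


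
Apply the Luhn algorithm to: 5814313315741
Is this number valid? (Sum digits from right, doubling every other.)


Luhn sum = 53
53 mod 10 = 3

Invalid (Luhn sum mod 10 = 3)


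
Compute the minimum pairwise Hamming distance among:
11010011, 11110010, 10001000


Comparing all pairs, minimum distance: 2
Can detect 1 errors, correct 0 errors

2


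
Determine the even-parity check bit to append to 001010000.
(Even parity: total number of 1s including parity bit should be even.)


Number of 1s in data: 2
Parity bit: 0

0


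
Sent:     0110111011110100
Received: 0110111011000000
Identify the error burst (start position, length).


XOR: 0000000000110100

Burst at position 10, length 4


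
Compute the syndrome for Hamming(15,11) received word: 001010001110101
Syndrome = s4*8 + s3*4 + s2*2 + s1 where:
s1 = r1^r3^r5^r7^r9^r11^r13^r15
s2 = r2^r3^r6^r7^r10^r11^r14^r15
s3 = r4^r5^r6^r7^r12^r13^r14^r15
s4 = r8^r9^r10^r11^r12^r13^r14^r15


s1=0, s2=0, s3=1, s4=1

Syndrome = 12 (error at position 12)


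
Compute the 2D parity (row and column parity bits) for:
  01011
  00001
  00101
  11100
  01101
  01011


Row parities: 110111
Column parities: 10101

Row P: 110111, Col P: 10101, Corner: 1


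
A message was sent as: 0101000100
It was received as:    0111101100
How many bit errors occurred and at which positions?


XOR: 0010101000

3 error(s) at position(s): 2, 4, 6


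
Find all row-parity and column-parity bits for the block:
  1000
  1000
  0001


Row parities: 111
Column parities: 0001

Row P: 111, Col P: 0001, Corner: 1


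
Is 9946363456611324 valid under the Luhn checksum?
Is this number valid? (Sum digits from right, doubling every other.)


Luhn sum = 78
78 mod 10 = 8

Invalid (Luhn sum mod 10 = 8)


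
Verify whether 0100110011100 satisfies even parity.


Number of 1s: 6

Yes, parity is correct (6 ones)


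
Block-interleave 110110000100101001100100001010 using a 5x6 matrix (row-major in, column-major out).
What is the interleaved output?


Matrix:
  110110
  000100
  101001
  100100
  001010
Read columns: 101101000000101110101000100100

101101000000101110101000100100


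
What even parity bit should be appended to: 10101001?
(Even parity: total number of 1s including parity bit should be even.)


Number of 1s in data: 4
Parity bit: 0

0


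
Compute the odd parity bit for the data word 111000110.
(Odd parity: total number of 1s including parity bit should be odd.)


Number of 1s in data: 5
Parity bit: 0

0


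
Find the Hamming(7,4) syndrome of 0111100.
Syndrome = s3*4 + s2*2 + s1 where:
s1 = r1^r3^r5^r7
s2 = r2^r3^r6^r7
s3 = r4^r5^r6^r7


s1=0, s2=0, s3=0

Syndrome = 0 (no error)


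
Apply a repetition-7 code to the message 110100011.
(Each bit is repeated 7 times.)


Each bit -> 7 copies

111111111111110000000111111100000000000000000000011111111111111


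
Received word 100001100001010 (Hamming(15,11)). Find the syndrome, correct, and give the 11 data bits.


Syndrome = 2: error at position 2

Data: 00110001010 (corrected bit 2)
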